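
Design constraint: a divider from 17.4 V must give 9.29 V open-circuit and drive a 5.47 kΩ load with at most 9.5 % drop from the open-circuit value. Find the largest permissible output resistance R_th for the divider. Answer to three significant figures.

Loading drop = R_th/(R_th + R_L) ≤ 0.0950, so R_th ≤ R_L · ε/(1−ε) = 5.47 kΩ × 0.0950/0.9050 = 574 Ω.

R_th ≤ 574 Ω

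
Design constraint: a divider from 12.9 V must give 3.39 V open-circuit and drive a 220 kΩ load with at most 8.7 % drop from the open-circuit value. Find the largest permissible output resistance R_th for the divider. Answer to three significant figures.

Loading drop = R_th/(R_th + R_L) ≤ 0.0870, so R_th ≤ R_L · ε/(1−ε) = 220 kΩ × 0.0870/0.9130 = 21.0 kΩ.
(Any R1, R2 with R2/(R1+R2) = 0.263 and R1‖R2 ≤ 21.0 kΩ will meet the spec.)

R_th ≤ 21.0 kΩ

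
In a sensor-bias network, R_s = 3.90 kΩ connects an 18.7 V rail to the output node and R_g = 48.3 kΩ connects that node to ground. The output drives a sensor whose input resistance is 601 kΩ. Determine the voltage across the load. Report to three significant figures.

The load sits in parallel with R_g: R_g‖R_L = (48.3 × 601) / (48.3 + 601) = 44.71 kΩ.
V_out = 18.7 × 44.71 / (3.90 + 44.71) = 18.7 × 44.71/48.61 = 17.2 V.
(Unloaded it would have been 17.3 V.)

V_out ≈ 17.2 V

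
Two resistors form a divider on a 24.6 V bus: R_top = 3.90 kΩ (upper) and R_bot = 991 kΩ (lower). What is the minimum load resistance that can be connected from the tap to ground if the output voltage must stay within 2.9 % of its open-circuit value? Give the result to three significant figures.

R_L(min) ≈ 130 kΩ

Output resistance R_th = R_top‖R_bot = (3.90 × 991)/994.9 = 3.885 kΩ.
The fractional drop is R_th/(R_th + R_L); requiring this ≤ 0.0290 gives R_L ≥ R_th(1/0.0290 − 1) = 3.885 × 33.48 = 130 kΩ.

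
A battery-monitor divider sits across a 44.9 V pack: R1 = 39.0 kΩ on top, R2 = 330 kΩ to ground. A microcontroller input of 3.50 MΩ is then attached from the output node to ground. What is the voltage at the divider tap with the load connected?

The load sits in parallel with R2: R2‖R_L = (330 × 3500) / (330 + 3500) = 301.6 kΩ.
V_out = 44.9 × 301.6 / (39.0 + 301.6) = 44.9 × 301.6/340.6 = 39.8 V.

V_out ≈ 39.8 V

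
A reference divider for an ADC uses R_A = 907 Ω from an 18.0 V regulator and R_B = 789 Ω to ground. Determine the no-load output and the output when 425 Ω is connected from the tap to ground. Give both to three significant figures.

Open-circuit: V = 18.0 × 789/(907 + 789) = 8.37 V.
With the load, R_B becomes R_B‖R_L = 276.2 Ω, so V = 18.0 × 276.2/1183 = 4.20 V.

Unloaded: 8.37 V; loaded: 4.20 V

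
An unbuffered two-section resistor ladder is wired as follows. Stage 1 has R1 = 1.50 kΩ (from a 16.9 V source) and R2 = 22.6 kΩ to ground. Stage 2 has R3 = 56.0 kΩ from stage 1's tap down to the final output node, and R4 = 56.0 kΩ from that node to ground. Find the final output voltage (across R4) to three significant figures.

V_out ≈ 7.83 V

Stage 2 presents R3+R4 = 112.0 kΩ as a load on stage 1's tap.
Stage 1's lower leg becomes R2‖(R3+R4) = 18.81 kΩ, so V_mid = 16.9 × 18.81/20.31 = 15.65 V.
Stage 2 is itself unloaded: V_out = V_mid × R4/(R3+R4) = 15.65 × 56.0/112.0 = 7.83 V.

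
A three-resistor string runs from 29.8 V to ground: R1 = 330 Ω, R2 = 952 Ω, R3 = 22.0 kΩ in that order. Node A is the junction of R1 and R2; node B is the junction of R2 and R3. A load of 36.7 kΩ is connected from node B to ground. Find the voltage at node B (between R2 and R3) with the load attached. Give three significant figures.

At node B, R3 is in parallel with the load: R3‖R_L = 13750 Ω.
Below node A the resistance is R2 + (R3‖R_L) = 14710 Ω, so V_A = 29.8 × 14710/15040 = 29.15 V.
Then V_B = V_A × (R3‖R_L)/(R2 + R3‖R_L) = 29.15 × 13750/14710 = 27.3 V.

V ≈ 27.3 V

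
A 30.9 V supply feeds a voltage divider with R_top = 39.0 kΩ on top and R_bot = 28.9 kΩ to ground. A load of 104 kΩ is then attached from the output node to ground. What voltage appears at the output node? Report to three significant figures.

The load sits in parallel with R_bot: R_bot‖R_L = (28.9 × 104) / (28.9 + 104) = 22.62 kΩ.
V_out = 30.9 × 22.62 / (39.0 + 22.62) = 30.9 × 22.62/61.62 = 11.3 V.

V_out ≈ 11.3 V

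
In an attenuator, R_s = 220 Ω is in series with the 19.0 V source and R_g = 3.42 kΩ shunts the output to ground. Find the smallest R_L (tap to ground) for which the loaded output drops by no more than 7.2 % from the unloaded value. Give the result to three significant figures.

R_L(min) ≈ 2.66 kΩ

Output resistance R_th = R_s‖R_g = (220 × 3420)/3640 = 206.7 Ω.
The fractional drop is R_th/(R_th + R_L); requiring this ≤ 0.0720 gives R_L ≥ R_th(1/0.0720 − 1) = 206.7 × 12.89 = 2.66 kΩ.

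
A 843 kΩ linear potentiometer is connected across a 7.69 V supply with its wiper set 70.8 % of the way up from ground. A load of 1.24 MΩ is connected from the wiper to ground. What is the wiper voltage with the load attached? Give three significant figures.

V ≈ 4.77 V

The wiper splits the pot into (1−α)R = 246.2 kΩ above and αR = 596.8 kΩ below.
Lower section ‖ load = 402.9 kΩ.
V_wiper = 7.69 × 402.9/(246.2 + 402.9) = 4.77 V.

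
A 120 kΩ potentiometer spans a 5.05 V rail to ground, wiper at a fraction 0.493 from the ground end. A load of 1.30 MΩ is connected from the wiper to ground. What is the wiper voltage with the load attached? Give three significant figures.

The wiper splits the pot into (1−α)R = 60.84 kΩ above and αR = 59.16 kΩ below.
Lower section ‖ load = 56.58 kΩ.
V_wiper = 5.05 × 56.58/(60.84 + 56.58) = 2.43 V.

V ≈ 2.43 V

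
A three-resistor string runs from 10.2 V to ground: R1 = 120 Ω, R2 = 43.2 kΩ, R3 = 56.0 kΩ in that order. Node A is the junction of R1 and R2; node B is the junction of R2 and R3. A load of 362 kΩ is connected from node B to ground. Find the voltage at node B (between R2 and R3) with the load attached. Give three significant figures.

At node B, R3 is in parallel with the load: R3‖R_L = 48500 Ω.
Below node A the resistance is R2 + (R3‖R_L) = 91700 Ω, so V_A = 10.2 × 91700/91820 = 10.19 V.
Then V_B = V_A × (R3‖R_L)/(R2 + R3‖R_L) = 10.19 × 48500/91700 = 5.39 V.

V ≈ 5.39 V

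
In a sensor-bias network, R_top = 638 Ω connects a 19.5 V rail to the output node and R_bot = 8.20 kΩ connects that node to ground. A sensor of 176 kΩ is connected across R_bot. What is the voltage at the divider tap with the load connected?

V_out ≈ 18.0 V

The load sits in parallel with R_bot: R_bot‖R_L = (8200 × 176000) / (8200 + 176000) = 7835 Ω.
V_out = 19.5 × 7835 / (638 + 7835) = 19.5 × 7835/8473 = 18.0 V.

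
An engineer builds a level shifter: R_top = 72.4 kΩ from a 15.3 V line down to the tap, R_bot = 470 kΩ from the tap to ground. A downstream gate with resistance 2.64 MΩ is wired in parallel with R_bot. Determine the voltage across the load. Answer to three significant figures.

V_out ≈ 13.0 V

The load sits in parallel with R_bot: R_bot‖R_L = (470 × 2640) / (470 + 2640) = 399.0 kΩ.
V_out = 15.3 × 399.0 / (72.4 + 399.0) = 15.3 × 399.0/471.4 = 13.0 V.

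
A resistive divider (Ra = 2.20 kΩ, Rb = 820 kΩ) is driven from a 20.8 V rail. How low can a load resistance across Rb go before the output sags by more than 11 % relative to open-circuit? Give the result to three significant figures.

R_L(min) ≈ 17.8 kΩ

Output resistance R_th = Ra‖Rb = (2.20 × 820)/822.2 = 2.194 kΩ.
The fractional drop is R_th/(R_th + R_L); requiring this ≤ 0.110 gives R_L ≥ R_th(1/0.110 − 1) = 2.194 × 8.091 = 17.8 kΩ.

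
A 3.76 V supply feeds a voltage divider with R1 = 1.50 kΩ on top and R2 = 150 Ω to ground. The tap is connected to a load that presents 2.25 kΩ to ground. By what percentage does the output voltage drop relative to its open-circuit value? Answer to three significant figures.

5.71 %

The divider's output (Thévenin) resistance is R1‖R2 = 136.4 Ω.
Fractional drop under load = R_th/(R_th + R_L) = 136.4 / (136.4 + 2250) = 0.05714.
So the output falls by 5.71 %.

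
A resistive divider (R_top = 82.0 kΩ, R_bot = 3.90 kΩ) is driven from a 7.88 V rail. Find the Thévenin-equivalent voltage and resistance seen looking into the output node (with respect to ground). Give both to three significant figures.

V_th = 0.358 V, R_th = 3.72 kΩ

V_th is the open-circuit tap voltage: 7.88 × 3.90/(82.0 + 3.90) = 0.358 V.
With the supply zeroed, R_top and R_bot appear in parallel from the tap: R_th = R_top‖R_bot = (82.0 × 3.90)/85.90 = 3.72 kΩ.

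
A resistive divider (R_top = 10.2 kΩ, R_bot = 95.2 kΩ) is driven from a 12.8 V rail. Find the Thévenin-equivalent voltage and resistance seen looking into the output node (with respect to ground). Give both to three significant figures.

V_th = 11.6 V, R_th = 9.21 kΩ

V_th is the open-circuit tap voltage: 12.8 × 95.2/(10.2 + 95.2) = 11.6 V.
With the supply zeroed, R_top and R_bot appear in parallel from the tap: R_th = R_top‖R_bot = (10.2 × 95.2)/105.4 = 9.21 kΩ.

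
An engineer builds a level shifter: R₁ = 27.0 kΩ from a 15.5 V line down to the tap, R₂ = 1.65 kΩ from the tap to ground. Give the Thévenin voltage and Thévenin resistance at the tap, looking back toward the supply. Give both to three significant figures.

V_th = 0.893 V, R_th = 1.55 kΩ

V_th is the open-circuit tap voltage: 15.5 × 1.65/(27.0 + 1.65) = 0.893 V.
With the supply zeroed, R₁ and R₂ appear in parallel from the tap: R_th = R₁‖R₂ = (27.0 × 1.65)/28.65 = 1.55 kΩ.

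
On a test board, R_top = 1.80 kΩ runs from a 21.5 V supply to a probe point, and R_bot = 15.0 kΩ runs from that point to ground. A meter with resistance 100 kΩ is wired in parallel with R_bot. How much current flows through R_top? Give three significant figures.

R_bot‖R_L = 13.04 kΩ, so the source sees R_top + R_bot‖R_L = 14.84 kΩ.
I = 21.5 V / 14.84 kΩ = 1.45 mA.

I ≈ 1.45 mA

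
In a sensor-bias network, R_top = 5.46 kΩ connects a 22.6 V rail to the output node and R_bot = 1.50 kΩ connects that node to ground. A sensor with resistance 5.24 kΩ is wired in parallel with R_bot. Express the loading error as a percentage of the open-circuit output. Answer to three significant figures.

18.3 %

Unloaded V = 22.6 × 1.50/6.960 = 4.871 V.
Loaded: R_bot‖R_L = 1.166 kΩ, giving V = 22.6 × 1.166/6.626 = 3.977 V.
Drop = (4.871 − 3.977) / 4.871 = 18.3 %.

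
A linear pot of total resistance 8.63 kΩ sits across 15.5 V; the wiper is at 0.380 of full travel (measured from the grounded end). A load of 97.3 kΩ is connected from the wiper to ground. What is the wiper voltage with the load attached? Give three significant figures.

The wiper splits the pot into (1−α)R = 5.351 kΩ above and αR = 3.279 kΩ below.
Lower section ‖ load = 3.172 kΩ.
V_wiper = 15.5 × 3.172/(5.351 + 3.172) = 5.77 V.

V ≈ 5.77 V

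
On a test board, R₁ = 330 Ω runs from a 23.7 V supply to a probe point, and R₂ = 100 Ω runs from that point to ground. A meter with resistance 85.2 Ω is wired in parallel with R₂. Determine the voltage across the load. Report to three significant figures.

V_out ≈ 2.90 V

The load sits in parallel with R₂: R₂‖R_L = (100 × 85.2) / (100 + 85.2) = 46.00 Ω.
V_out = 23.7 × 46.00 / (330 + 46.00) = 23.7 × 46.00/376.0 = 2.90 V.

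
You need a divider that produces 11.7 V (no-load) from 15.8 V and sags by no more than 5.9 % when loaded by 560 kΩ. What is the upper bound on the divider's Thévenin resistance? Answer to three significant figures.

Loading drop = R_th/(R_th + R_L) ≤ 0.0590, so R_th ≤ R_L · ε/(1−ε) = 560 kΩ × 0.0590/0.9410 = 35.1 kΩ.

R_th ≤ 35.1 kΩ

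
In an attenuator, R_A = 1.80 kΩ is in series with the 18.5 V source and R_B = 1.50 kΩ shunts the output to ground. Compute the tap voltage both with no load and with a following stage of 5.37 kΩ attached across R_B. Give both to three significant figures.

Open-circuit: V = 18.5 × 1.50/(1.80 + 1.50) = 8.41 V.
With the load, R_B becomes R_B‖R_L = 1.172 kΩ, so V = 18.5 × 1.172/2.972 = 7.30 V.

Unloaded: 8.41 V; loaded: 7.30 V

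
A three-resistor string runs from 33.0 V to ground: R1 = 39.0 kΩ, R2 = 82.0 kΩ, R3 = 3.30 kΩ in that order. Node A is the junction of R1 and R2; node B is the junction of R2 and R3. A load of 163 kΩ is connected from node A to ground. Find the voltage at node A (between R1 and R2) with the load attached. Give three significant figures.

Below node A the series string R2+R3 = 85.30 kΩ sits in parallel with the 163 kΩ load: 56.00 kΩ.
V_A = 33.0 × 56.00/(39.0 + 56.00) = 19.5 V.

V ≈ 19.5 V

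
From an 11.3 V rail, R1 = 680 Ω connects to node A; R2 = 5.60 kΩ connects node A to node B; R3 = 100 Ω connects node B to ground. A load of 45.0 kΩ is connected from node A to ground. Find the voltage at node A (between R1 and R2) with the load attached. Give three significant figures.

V ≈ 9.96 V

Below node A the series string R2+R3 = 5700 Ω sits in parallel with the 45000 Ω load: 5059 Ω.
V_A = 11.3 × 5059/(680 + 5059) = 9.96 V.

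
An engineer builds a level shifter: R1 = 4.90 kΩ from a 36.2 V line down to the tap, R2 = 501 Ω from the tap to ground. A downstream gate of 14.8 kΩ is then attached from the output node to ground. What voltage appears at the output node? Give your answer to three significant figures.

The load sits in parallel with R2: R2‖R_L = (501 × 14800) / (501 + 14800) = 484.6 Ω.
V_out = 36.2 × 484.6 / (4900 + 484.6) = 36.2 × 484.6/5385 = 3.26 V.
(Unloaded it would have been 3.36 V.)

V_out ≈ 3.26 V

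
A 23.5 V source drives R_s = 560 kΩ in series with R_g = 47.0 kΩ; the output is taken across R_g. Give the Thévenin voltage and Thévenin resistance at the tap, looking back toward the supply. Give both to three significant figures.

V_th is the open-circuit tap voltage: 23.5 × 47.0/(560 + 47.0) = 1.82 V.
With the supply zeroed, R_s and R_g appear in parallel from the tap: R_th = R_s‖R_g = (560 × 47.0)/607.0 = 43.4 kΩ.

V_th = 1.82 V, R_th = 43.4 kΩ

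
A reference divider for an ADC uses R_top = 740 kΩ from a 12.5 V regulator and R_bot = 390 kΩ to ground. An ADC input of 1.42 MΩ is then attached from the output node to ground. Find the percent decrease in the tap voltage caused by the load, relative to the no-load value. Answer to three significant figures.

The divider's output (Thévenin) resistance is R_top‖R_bot = 255.4 kΩ.
Fractional drop under load = R_th/(R_th + R_L) = 255.4 / (255.4 + 1420) = 0.1524.
So the output falls by 15.2 %.

15.2 %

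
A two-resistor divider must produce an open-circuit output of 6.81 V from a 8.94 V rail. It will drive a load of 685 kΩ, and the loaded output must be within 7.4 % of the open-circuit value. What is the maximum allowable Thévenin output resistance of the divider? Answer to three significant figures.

Loading drop = R_th/(R_th + R_L) ≤ 0.0740, so R_th ≤ R_L · ε/(1−ε) = 685 kΩ × 0.0740/0.9260 = 54.7 kΩ.
(Any R1, R2 with R2/(R1+R2) = 0.762 and R1‖R2 ≤ 54.7 kΩ will meet the spec.)

R_th ≤ 54.7 kΩ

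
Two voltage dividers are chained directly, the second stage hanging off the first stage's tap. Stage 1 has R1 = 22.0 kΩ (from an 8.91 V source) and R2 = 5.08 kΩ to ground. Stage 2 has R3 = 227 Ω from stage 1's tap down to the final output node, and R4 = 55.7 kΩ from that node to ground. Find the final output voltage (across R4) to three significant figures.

V_out ≈ 1.55 V

Stage 2 presents R3+R4 = 55930 Ω as a load on stage 1's tap.
Stage 1's lower leg becomes R2‖(R3+R4) = 4657 Ω, so V_mid = 8.91 × 4657/26660 = 1.557 V.
Stage 2 is itself unloaded: V_out = V_mid × R4/(R3+R4) = 1.557 × 55700/55930 = 1.55 V.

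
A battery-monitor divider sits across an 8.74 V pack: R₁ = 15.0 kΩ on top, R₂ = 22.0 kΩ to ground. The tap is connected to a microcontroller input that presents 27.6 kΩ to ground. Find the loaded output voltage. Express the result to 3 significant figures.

The load sits in parallel with R₂: R₂‖R_L = (22.0 × 27.6) / (22.0 + 27.6) = 12.24 kΩ.
V_out = 8.74 × 12.24 / (15.0 + 12.24) = 8.74 × 12.24/27.24 = 3.93 V.
(Unloaded it would have been 5.20 V.)

V_out ≈ 3.93 V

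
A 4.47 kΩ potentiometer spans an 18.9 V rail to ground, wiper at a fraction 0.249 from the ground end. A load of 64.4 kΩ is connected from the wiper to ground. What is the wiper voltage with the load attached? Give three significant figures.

V ≈ 4.65 V

The wiper splits the pot into (1−α)R = 3.357 kΩ above and αR = 1.113 kΩ below.
Lower section ‖ load = 1.094 kΩ.
V_wiper = 18.9 × 1.094/(3.357 + 1.094) = 4.65 V.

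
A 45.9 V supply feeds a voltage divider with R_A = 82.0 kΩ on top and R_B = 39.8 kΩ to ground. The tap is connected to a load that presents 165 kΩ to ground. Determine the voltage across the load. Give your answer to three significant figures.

The load sits in parallel with R_B: R_B‖R_L = (39.8 × 165) / (39.8 + 165) = 32.07 kΩ.
V_out = 45.9 × 32.07 / (82.0 + 32.07) = 45.9 × 32.07/114.1 = 12.9 V.

V_out ≈ 12.9 V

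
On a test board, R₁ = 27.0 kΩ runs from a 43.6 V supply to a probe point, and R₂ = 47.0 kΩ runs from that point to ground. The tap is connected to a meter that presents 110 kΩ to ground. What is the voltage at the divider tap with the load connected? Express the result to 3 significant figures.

V_out ≈ 24.0 V

The load sits in parallel with R₂: R₂‖R_L = (47.0 × 110) / (47.0 + 110) = 32.93 kΩ.
V_out = 43.6 × 32.93 / (27.0 + 32.93) = 43.6 × 32.93/59.93 = 24.0 V.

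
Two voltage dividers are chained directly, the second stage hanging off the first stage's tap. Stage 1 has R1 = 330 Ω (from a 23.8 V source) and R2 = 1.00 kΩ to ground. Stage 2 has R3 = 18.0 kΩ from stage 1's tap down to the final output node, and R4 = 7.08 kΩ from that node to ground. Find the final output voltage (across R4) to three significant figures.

V_out ≈ 5.00 V

Stage 2 presents R3+R4 = 25080 Ω as a load on stage 1's tap.
Stage 1's lower leg becomes R2‖(R3+R4) = 961.7 Ω, so V_mid = 23.8 × 961.7/1292 = 17.72 V.
Stage 2 is itself unloaded: V_out = V_mid × R4/(R3+R4) = 17.72 × 7080/25080 = 5.00 V.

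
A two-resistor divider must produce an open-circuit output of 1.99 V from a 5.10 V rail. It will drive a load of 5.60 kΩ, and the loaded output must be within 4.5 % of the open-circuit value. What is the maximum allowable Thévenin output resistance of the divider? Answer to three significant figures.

R_th ≤ 264 Ω

Loading drop = R_th/(R_th + R_L) ≤ 0.0450, so R_th ≤ R_L · ε/(1−ε) = 5.60 kΩ × 0.0450/0.9550 = 264 Ω.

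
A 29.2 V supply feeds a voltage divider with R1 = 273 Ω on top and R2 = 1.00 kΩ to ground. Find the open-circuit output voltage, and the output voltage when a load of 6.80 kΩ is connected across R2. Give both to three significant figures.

Open-circuit: V = 29.2 × 1000/(273 + 1000) = 22.9 V.
With the load, R2 becomes R2‖R_L = 871.8 Ω, so V = 29.2 × 871.8/1145 = 22.2 V.

Unloaded: 22.9 V; loaded: 22.2 V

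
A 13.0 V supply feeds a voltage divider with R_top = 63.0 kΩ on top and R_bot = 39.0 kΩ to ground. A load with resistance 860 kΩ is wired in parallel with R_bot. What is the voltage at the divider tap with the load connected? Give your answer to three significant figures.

The load sits in parallel with R_bot: R_bot‖R_L = (39.0 × 860) / (39.0 + 860) = 37.31 kΩ.
V_out = 13.0 × 37.31 / (63.0 + 37.31) = 13.0 × 37.31/100.3 = 4.84 V.
(Unloaded it would have been 4.97 V.)

V_out ≈ 4.84 V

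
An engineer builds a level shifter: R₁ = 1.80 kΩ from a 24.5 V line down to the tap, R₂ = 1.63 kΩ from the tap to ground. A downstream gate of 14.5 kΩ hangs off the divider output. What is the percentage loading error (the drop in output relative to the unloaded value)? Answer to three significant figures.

The divider's output (Thévenin) resistance is R₁‖R₂ = 0.8554 kΩ.
Fractional drop under load = R_th/(R_th + R_L) = 0.8554 / (0.8554 + 14.5) = 0.05571.
So the output falls by 5.57 %.

5.57 %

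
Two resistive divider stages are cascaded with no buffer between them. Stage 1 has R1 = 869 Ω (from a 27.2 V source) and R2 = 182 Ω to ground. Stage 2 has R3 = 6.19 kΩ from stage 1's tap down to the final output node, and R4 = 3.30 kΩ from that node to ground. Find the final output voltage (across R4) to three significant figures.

Stage 2 presents R3+R4 = 9490 Ω as a load on stage 1's tap.
Stage 1's lower leg becomes R2‖(R3+R4) = 178.6 Ω, so V_mid = 27.2 × 178.6/1048 = 4.637 V.
Stage 2 is itself unloaded: V_out = V_mid × R4/(R3+R4) = 4.637 × 3300/9490 = 1.61 V.

V_out ≈ 1.61 V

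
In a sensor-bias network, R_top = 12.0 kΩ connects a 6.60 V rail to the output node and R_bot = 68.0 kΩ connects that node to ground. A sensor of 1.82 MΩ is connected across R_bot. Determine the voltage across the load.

The load sits in parallel with R_bot: R_bot‖R_L = (68.0 × 1820) / (68.0 + 1820) = 65.55 kΩ.
V_out = 6.60 × 65.55 / (12.0 + 65.55) = 6.60 × 65.55/77.55 = 5.58 V.

V_out ≈ 5.58 V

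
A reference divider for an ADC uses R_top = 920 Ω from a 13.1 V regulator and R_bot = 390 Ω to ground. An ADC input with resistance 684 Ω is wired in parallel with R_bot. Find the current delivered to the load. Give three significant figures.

R_bot‖R_L = 248.4 Ω; V_out = 13.1 × 248.4/1168 = 2.785 V.
I_L = V_out / R_L = 2.785 / 684 Ω = 4.07 mA.

I_L ≈ 4.07 mA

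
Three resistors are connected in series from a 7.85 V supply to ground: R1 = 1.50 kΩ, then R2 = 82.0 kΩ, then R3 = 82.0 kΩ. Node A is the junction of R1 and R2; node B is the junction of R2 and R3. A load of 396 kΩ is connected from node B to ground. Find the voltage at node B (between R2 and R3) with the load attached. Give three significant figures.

V ≈ 3.52 V

At node B, R3 is in parallel with the load: R3‖R_L = 67.93 kΩ.
Below node A the resistance is R2 + (R3‖R_L) = 149.9 kΩ, so V_A = 7.85 × 149.9/151.4 = 7.772 V.
Then V_B = V_A × (R3‖R_L)/(R2 + R3‖R_L) = 7.772 × 67.93/149.9 = 3.52 V.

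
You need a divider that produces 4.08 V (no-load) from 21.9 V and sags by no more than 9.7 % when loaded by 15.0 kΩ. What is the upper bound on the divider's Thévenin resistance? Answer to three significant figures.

R_th ≤ 1.61 kΩ

Loading drop = R_th/(R_th + R_L) ≤ 0.0970, so R_th ≤ R_L · ε/(1−ε) = 15.0 kΩ × 0.0970/0.9030 = 1.61 kΩ.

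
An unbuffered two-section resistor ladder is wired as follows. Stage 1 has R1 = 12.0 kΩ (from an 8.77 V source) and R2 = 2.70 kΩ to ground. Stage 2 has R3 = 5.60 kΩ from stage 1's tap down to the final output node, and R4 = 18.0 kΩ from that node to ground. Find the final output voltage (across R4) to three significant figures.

Stage 2 presents R3+R4 = 23.60 kΩ as a load on stage 1's tap.
Stage 1's lower leg becomes R2‖(R3+R4) = 2.423 kΩ, so V_mid = 8.77 × 2.423/14.42 = 1.473 V.
Stage 2 is itself unloaded: V_out = V_mid × R4/(R3+R4) = 1.473 × 18.0/23.60 = 1.12 V.

V_out ≈ 1.12 V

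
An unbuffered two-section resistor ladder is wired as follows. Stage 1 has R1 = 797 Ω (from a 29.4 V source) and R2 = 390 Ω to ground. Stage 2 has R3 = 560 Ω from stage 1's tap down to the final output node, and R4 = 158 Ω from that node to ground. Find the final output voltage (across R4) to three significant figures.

V_out ≈ 1.56 V

Stage 2 presents R3+R4 = 718.0 Ω as a load on stage 1's tap.
Stage 1's lower leg becomes R2‖(R3+R4) = 252.7 Ω, so V_mid = 29.4 × 252.7/1050 = 7.078 V.
Stage 2 is itself unloaded: V_out = V_mid × R4/(R3+R4) = 7.078 × 158/718.0 = 1.56 V.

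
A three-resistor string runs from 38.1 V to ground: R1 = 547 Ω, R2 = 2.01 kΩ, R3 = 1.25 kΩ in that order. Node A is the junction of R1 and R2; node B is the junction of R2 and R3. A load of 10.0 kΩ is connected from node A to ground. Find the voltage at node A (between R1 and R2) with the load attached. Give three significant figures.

V ≈ 31.2 V

Below node A the series string R2+R3 = 3260 Ω sits in parallel with the 10000 Ω load: 2459 Ω.
V_A = 38.1 × 2459/(547 + 2459) = 31.2 V.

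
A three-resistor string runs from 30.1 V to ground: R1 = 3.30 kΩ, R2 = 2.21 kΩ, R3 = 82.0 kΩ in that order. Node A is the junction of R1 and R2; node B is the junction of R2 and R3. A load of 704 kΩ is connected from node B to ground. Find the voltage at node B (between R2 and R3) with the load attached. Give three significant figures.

At node B, R3 is in parallel with the load: R3‖R_L = 73.45 kΩ.
Below node A the resistance is R2 + (R3‖R_L) = 75.66 kΩ, so V_A = 30.1 × 75.66/78.96 = 28.84 V.
Then V_B = V_A × (R3‖R_L)/(R2 + R3‖R_L) = 28.84 × 73.45/75.66 = 28.0 V.

V ≈ 28.0 V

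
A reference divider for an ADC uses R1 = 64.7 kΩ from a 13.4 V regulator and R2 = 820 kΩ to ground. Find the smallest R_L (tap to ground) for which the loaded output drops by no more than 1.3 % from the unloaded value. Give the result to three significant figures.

R_L(min) ≈ 4.55 MΩ

Output resistance R_th = R1‖R2 = (64.7 × 820)/884.7 = 59.97 kΩ.
The fractional drop is R_th/(R_th + R_L); requiring this ≤ 0.0130 gives R_L ≥ R_th(1/0.0130 − 1) = 59.97 × 75.92 = 4.55 MΩ.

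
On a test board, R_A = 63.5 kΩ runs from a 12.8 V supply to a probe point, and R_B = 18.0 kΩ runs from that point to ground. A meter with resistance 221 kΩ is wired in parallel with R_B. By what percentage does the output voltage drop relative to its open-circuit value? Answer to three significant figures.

5.97 %

The divider's output (Thévenin) resistance is R_A‖R_B = 14.02 kΩ.
Fractional drop under load = R_th/(R_th + R_L) = 14.02 / (14.02 + 221) = 0.05967.
So the output falls by 5.97 %.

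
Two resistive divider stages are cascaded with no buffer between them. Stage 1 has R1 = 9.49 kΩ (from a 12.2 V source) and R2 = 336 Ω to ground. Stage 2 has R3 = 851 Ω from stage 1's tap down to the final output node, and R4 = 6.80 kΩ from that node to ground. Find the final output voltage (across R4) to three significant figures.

V_out ≈ 0.356 V

Stage 2 presents R3+R4 = 7651 Ω as a load on stage 1's tap.
Stage 1's lower leg becomes R2‖(R3+R4) = 321.9 Ω, so V_mid = 12.2 × 321.9/9812 = 0.4002 V.
Stage 2 is itself unloaded: V_out = V_mid × R4/(R3+R4) = 0.4002 × 6800/7651 = 0.356 V.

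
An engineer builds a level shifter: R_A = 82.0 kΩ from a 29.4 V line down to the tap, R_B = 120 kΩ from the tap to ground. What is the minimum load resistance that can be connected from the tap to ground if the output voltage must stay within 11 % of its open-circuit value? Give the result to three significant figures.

Output resistance R_th = R_A‖R_B = (82.0 × 120)/202.0 = 48.71 kΩ.
The fractional drop is R_th/(R_th + R_L); requiring this ≤ 0.110 gives R_L ≥ R_th(1/0.110 − 1) = 48.71 × 8.091 = 394 kΩ.

R_L(min) ≈ 394 kΩ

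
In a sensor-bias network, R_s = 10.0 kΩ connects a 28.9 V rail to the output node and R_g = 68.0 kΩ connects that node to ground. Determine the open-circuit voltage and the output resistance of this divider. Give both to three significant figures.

V_th = 25.2 V, R_th = 8.72 kΩ

V_th is the open-circuit tap voltage: 28.9 × 68.0/(10.0 + 68.0) = 25.2 V.
With the supply zeroed, R_s and R_g appear in parallel from the tap: R_th = R_s‖R_g = (10.0 × 68.0)/78.00 = 8.72 kΩ.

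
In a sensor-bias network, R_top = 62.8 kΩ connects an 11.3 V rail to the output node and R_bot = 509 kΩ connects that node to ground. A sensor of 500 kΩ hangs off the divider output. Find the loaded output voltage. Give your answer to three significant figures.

The load sits in parallel with R_bot: R_bot‖R_L = (509 × 500) / (509 + 500) = 252.2 kΩ.
V_out = 11.3 × 252.2 / (62.8 + 252.2) = 11.3 × 252.2/315.0 = 9.05 V.

V_out ≈ 9.05 V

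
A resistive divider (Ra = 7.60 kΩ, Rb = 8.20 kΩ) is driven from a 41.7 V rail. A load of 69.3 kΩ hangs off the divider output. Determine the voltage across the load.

V_out ≈ 20.5 V

The load sits in parallel with Rb: Rb‖R_L = (8.20 × 69.3) / (8.20 + 69.3) = 7.332 kΩ.
V_out = 41.7 × 7.332 / (7.60 + 7.332) = 41.7 × 7.332/14.93 = 20.5 V.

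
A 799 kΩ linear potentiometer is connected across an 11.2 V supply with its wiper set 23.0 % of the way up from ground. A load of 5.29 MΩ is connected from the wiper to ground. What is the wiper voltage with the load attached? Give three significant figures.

The wiper splits the pot into (1−α)R = 615.2 kΩ above and αR = 183.8 kΩ below.
Lower section ‖ load = 177.6 kΩ.
V_wiper = 11.2 × 177.6/(615.2 + 177.6) = 2.51 V.

V ≈ 2.51 V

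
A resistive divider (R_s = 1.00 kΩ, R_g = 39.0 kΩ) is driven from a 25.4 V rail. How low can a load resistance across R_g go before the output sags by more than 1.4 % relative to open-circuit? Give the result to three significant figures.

R_L(min) ≈ 68.7 kΩ

Output resistance R_th = R_s‖R_g = (1000 × 39000)/40000 = 975.0 Ω.
The fractional drop is R_th/(R_th + R_L); requiring this ≤ 0.0140 gives R_L ≥ R_th(1/0.0140 − 1) = 975.0 × 70.43 = 68.7 kΩ.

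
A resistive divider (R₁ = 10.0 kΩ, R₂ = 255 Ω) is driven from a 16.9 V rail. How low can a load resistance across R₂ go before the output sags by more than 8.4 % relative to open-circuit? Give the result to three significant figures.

R_L(min) ≈ 2.71 kΩ

Output resistance R_th = R₁‖R₂ = (10000 × 255)/10260 = 248.7 Ω.
The fractional drop is R_th/(R_th + R_L); requiring this ≤ 0.0840 gives R_L ≥ R_th(1/0.0840 − 1) = 248.7 × 10.90 = 2.71 kΩ.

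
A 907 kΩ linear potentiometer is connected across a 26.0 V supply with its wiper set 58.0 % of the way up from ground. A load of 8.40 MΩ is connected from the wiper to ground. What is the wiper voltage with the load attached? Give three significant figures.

V ≈ 14.7 V

The wiper splits the pot into (1−α)R = 380.9 kΩ above and αR = 526.1 kΩ below.
Lower section ‖ load = 495.1 kΩ.
V_wiper = 26.0 × 495.1/(380.9 + 495.1) = 14.7 V.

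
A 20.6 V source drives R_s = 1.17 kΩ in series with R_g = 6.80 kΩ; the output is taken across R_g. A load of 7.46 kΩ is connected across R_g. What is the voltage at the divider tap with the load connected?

The load sits in parallel with R_g: R_g‖R_L = (6.80 × 7.46) / (6.80 + 7.46) = 3.557 kΩ.
V_out = 20.6 × 3.557 / (1.17 + 3.557) = 20.6 × 3.557/4.727 = 15.5 V.

V_out ≈ 15.5 V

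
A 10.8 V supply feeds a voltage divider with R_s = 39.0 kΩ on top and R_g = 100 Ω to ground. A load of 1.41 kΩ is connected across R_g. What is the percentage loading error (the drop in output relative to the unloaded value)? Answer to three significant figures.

The divider's output (Thévenin) resistance is R_s‖R_g = 99.74 Ω.
Fractional drop under load = R_th/(R_th + R_L) = 99.74 / (99.74 + 1410) = 0.06607.
So the output falls by 6.61 %.

6.61 %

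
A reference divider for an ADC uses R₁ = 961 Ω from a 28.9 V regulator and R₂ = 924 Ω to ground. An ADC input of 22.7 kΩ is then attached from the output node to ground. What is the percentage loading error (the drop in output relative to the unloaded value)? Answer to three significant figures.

The divider's output (Thévenin) resistance is R₁‖R₂ = 471.1 Ω.
Fractional drop under load = R_th/(R_th + R_L) = 471.1 / (471.1 + 22700) = 0.02033.
So the output falls by 2.03 %.

2.03 %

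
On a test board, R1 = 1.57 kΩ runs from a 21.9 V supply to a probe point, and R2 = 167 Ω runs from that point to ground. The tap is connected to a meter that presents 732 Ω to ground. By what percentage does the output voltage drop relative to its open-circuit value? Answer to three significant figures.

The divider's output (Thévenin) resistance is R1‖R2 = 150.9 Ω.
Fractional drop under load = R_th/(R_th + R_L) = 150.9 / (150.9 + 732) = 0.1710.
So the output falls by 17.1 %.

17.1 %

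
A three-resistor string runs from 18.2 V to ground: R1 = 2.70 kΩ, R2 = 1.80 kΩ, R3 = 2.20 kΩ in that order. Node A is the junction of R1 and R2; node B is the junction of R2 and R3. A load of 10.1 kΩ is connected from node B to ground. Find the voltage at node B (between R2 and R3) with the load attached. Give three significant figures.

V ≈ 5.21 V

At node B, R3 is in parallel with the load: R3‖R_L = 1.807 kΩ.
Below node A the resistance is R2 + (R3‖R_L) = 3.607 kΩ, so V_A = 18.2 × 3.607/6.307 = 10.41 V.
Then V_B = V_A × (R3‖R_L)/(R2 + R3‖R_L) = 10.41 × 1.807/3.607 = 5.21 V.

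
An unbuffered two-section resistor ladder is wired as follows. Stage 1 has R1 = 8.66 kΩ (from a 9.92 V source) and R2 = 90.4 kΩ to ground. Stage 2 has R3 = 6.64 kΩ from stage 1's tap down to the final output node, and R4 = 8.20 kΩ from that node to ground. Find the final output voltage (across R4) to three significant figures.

Stage 2 presents R3+R4 = 14.84 kΩ as a load on stage 1's tap.
Stage 1's lower leg becomes R2‖(R3+R4) = 12.75 kΩ, so V_mid = 9.92 × 12.75/21.41 = 5.907 V.
Stage 2 is itself unloaded: V_out = V_mid × R4/(R3+R4) = 5.907 × 8.20/14.84 = 3.26 V.

V_out ≈ 3.26 V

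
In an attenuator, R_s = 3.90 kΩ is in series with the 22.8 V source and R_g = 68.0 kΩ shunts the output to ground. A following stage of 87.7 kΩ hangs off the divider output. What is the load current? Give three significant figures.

I_L ≈ 0.236 mA

R_g‖R_L = 38.30 kΩ; V_out = 22.8 × 38.30/42.20 = 20.69 V.
I_L = V_out / R_L = 20.69 / 87.7 kΩ = 0.236 mA.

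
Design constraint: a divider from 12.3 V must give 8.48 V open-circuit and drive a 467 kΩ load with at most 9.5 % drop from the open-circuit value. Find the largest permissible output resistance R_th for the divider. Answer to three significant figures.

R_th ≤ 49.0 kΩ

Loading drop = R_th/(R_th + R_L) ≤ 0.0950, so R_th ≤ R_L · ε/(1−ε) = 467 kΩ × 0.0950/0.9050 = 49.0 kΩ.
(Any R1, R2 with R2/(R1+R2) = 0.689 and R1‖R2 ≤ 49.0 kΩ will meet the spec.)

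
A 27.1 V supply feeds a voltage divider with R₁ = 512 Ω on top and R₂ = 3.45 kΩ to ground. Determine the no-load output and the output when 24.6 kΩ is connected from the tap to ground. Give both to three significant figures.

Unloaded: 23.6 V; loaded: 23.2 V

Open-circuit: V = 27.1 × 3450/(512 + 3450) = 23.6 V.
With the load, R₂ becomes R₂‖R_L = 3026 Ω, so V = 27.1 × 3026/3538 = 23.2 V.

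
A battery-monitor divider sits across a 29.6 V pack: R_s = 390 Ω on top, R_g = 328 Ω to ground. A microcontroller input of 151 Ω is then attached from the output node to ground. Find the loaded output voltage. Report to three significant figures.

V_out ≈ 6.20 V

The load sits in parallel with R_g: R_g‖R_L = (328 × 151) / (328 + 151) = 103.4 Ω.
V_out = 29.6 × 103.4 / (390 + 103.4) = 29.6 × 103.4/493.4 = 6.20 V.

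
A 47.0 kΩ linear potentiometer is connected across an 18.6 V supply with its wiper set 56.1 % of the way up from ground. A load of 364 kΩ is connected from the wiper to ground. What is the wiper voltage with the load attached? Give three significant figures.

V ≈ 10.1 V

The wiper splits the pot into (1−α)R = 20.63 kΩ above and αR = 26.37 kΩ below.
Lower section ‖ load = 24.59 kΩ.
V_wiper = 18.6 × 24.59/(20.63 + 24.59) = 10.1 V.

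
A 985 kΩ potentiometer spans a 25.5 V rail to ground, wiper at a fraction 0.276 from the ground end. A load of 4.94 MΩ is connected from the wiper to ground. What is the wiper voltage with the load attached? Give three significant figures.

V ≈ 6.77 V

The wiper splits the pot into (1−α)R = 713.1 kΩ above and αR = 271.9 kΩ below.
Lower section ‖ load = 257.7 kΩ.
V_wiper = 25.5 × 257.7/(713.1 + 257.7) = 6.77 V.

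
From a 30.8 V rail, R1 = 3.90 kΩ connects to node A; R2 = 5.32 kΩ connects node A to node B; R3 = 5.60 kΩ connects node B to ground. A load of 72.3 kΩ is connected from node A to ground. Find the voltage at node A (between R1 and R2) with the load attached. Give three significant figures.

Below node A the series string R2+R3 = 10.92 kΩ sits in parallel with the 72.3 kΩ load: 9.487 kΩ.
V_A = 30.8 × 9.487/(3.90 + 9.487) = 21.8 V.

V ≈ 21.8 V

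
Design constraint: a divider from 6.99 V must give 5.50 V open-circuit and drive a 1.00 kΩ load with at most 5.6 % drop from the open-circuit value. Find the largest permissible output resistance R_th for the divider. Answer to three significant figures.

Loading drop = R_th/(R_th + R_L) ≤ 0.0560, so R_th ≤ R_L · ε/(1−ε) = 1.00 kΩ × 0.0560/0.9440 = 59.3 Ω.

R_th ≤ 59.3 Ω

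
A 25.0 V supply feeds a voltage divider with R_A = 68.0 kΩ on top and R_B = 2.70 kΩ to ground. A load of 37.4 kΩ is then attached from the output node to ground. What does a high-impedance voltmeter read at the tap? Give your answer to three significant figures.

The load sits in parallel with R_B: R_B‖R_L = (2.70 × 37.4) / (2.70 + 37.4) = 2.518 kΩ.
V_out = 25.0 × 2.518 / (68.0 + 2.518) = 25.0 × 2.518/70.52 = 0.893 V.
(Unloaded it would have been 0.955 V.)

V_out ≈ 0.893 V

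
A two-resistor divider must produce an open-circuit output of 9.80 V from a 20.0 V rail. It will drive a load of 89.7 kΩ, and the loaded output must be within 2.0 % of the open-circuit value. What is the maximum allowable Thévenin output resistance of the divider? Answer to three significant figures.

R_th ≤ 1.83 kΩ

Loading drop = R_th/(R_th + R_L) ≤ 0.0200, so R_th ≤ R_L · ε/(1−ε) = 89.7 kΩ × 0.0200/0.9800 = 1.83 kΩ.
(Any R1, R2 with R2/(R1+R2) = 0.490 and R1‖R2 ≤ 1.83 kΩ will meet the spec.)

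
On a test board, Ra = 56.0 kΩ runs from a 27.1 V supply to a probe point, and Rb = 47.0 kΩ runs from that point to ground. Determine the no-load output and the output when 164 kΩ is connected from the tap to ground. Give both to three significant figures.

Unloaded: 12.4 V; loaded: 10.7 V

Open-circuit: V = 27.1 × 47.0/(56.0 + 47.0) = 12.4 V.
With the load, Rb becomes Rb‖R_L = 36.53 kΩ, so V = 27.1 × 36.53/92.53 = 10.7 V.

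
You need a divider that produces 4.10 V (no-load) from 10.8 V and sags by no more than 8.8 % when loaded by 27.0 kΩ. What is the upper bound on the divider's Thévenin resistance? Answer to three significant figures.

Loading drop = R_th/(R_th + R_L) ≤ 0.0880, so R_th ≤ R_L · ε/(1−ε) = 27.0 kΩ × 0.0880/0.9120 = 2.61 kΩ.
(Any R1, R2 with R2/(R1+R2) = 0.380 and R1‖R2 ≤ 2.61 kΩ will meet the spec.)

R_th ≤ 2.61 kΩ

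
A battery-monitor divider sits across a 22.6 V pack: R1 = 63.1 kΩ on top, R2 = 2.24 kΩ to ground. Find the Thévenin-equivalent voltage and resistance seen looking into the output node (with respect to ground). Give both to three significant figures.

V_th = 0.775 V, R_th = 2.16 kΩ

V_th is the open-circuit tap voltage: 22.6 × 2.24/(63.1 + 2.24) = 0.775 V.
With the supply zeroed, R1 and R2 appear in parallel from the tap: R_th = R1‖R2 = (63.1 × 2.24)/65.34 = 2.16 kΩ.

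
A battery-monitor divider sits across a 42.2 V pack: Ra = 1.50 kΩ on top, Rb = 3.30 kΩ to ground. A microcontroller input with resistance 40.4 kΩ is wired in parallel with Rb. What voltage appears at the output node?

The load sits in parallel with Rb: Rb‖R_L = (3.30 × 40.4) / (3.30 + 40.4) = 3.051 kΩ.
V_out = 42.2 × 3.051 / (1.50 + 3.051) = 42.2 × 3.051/4.551 = 28.3 V.

V_out ≈ 28.3 V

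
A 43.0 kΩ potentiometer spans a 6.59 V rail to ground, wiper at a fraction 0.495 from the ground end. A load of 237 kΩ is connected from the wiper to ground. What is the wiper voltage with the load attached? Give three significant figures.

V ≈ 3.12 V

The wiper splits the pot into (1−α)R = 21.71 kΩ above and αR = 21.29 kΩ below.
Lower section ‖ load = 19.53 kΩ.
V_wiper = 6.59 × 19.53/(21.71 + 19.53) = 3.12 V.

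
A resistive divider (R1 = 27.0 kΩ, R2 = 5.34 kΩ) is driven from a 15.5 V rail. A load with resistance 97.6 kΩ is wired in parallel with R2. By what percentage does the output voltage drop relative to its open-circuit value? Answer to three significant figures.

The divider's output (Thévenin) resistance is R1‖R2 = 4.458 kΩ.
Fractional drop under load = R_th/(R_th + R_L) = 4.458 / (4.458 + 97.6) = 0.04368.
So the output falls by 4.37 %.

4.37 %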